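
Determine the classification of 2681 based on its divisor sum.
deficient

Proper divisors of 2681: sum = 1 + 7 + 383 = 391
Since 391 < 2681, 2681 is deficient.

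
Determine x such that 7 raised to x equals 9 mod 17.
6

Baby-step giant-step with step n = ⌈√17⌉ = 5.
Baby steps 7^j mod 17 (j:value) for j=0..4: 0:1, 1:7, 2:15, 3:3, 4:4.
Giant-step multiplier: 7^(-5) ≡ 7^(16-5) = 7^11 ≡ 14 (mod 17).
Giant steps γ_i = 9·14^i mod 17: γ_0=9, γ_1=7 (in table at j=1).
x = i·n + j = 1·5 + 1 = 6.
Check: 7^6 ≡ 9 (mod 17).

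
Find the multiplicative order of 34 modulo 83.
82

83 is prime, so ord(34) divides φ(83) = 82.
Divisors of 82: 1, 2, 41, 82.
Repeated squaring: 34^1 ≡ 34, 34^2 ≡ 77, 34^4 ≡ 36, 34^8 ≡ 51, 34^16 ≡ 28, 34^32 ≡ 37, 34^64 ≡ 41 (mod 83).
Test 34^d mod 83 for each divisor d in increasing order:
34^1 ≡ 34
34^2 ≡ 77
34^41 = 34^32·34^8·34^1 ≡ 82
34^82 = 34^64·34^16·34^2 ≡ 1  ← first divisor giving 1
The order is 82.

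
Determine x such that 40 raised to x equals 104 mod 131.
19

Baby-step giant-step with step n = ⌈√131⌉ = 12.
Baby steps 40^j mod 131 (j:value) for j=0..11: 0:1, 1:40, 2:28, 3:72, 4:129, 5:51, 6:75, 7:118, 8:4, 9:29, 10:112, 11:26.
Giant-step multiplier: 40^(-12) ≡ 40^(130-12) = 40^118 ≡ 49 (mod 131).
Giant steps γ_i = 104·49^i mod 131: γ_0=104, γ_1=118 (in table at j=7).
x = i·n + j = 1·12 + 7 = 19.
Check: 40^19 ≡ 104 (mod 131).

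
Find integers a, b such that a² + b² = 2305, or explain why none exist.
1² + 48² (a=1, b=48)

Factorization: 2305 = 5 × 461
By Fermat: n is sum of two squares iff every prime p ≡ 3 (mod 4) appears to even power.
All primes ≡ 3 (mod 4) appear to even power.
Search a = 0, 1, 2, … for 2305 - a² a perfect square: first hit at a = 1: 2305 - 1 = 2304 = 48².
2305 = 1² + 48² = 1 + 2304 ✓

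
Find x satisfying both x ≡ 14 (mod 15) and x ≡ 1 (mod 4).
29

Using Chinese Remainder Theorem:
M = 15 × 4 = 60
M1 = 4, M2 = 15
y1 = 4^(-1) mod 15 = 4
y2 = 15^(-1) mod 4 = 3
x = (14×4×4 + 1×15×3) mod 60 = 29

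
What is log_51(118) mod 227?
77

Baby-step giant-step with step n = ⌈√227⌉ = 16.
Baby steps 51^j mod 227 (j:value) for j=0..15: 0:1, 1:51, 2:104, 3:83, 4:147, 5:6, 6:79, 7:170, 8:44, 9:201, 10:36, 11:20, 12:112, 13:37, 14:71, 15:216.
Giant-step multiplier: 51^(-16) ≡ 51^(226-16) = 51^210 ≡ 70 (mod 227).
Giant steps γ_i = 118·70^i mod 227: γ_0=118, γ_1=88, γ_2=31, γ_3=127, γ_4=37 (in table at j=13).
x = i·n + j = 4·16 + 13 = 77.
Check: 51^77 ≡ 118 (mod 227).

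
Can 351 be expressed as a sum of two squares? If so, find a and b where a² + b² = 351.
Not possible

Factorization: 351 = 3^3 × 13
By Fermat: n is sum of two squares iff every prime p ≡ 3 (mod 4) appears to even power.
Prime(s) ≡ 3 (mod 4) with odd exponent: [(3, 3)]
Therefore 351 cannot be expressed as a² + b².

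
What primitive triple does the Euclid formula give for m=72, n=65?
(959, 9360, 9409)

Euclid's formula: a = m² - n², b = 2mn, c = m² + n²
m = 72, n = 65
a = 72² - 65² = 5184 - 4225 = 959
b = 2 × 72 × 65 = 9360
c = 72² + 65² = 5184 + 4225 = 9409
Verification: 959² + 9360² = 919681 + 87609600 = 88529281 = 9409² ✓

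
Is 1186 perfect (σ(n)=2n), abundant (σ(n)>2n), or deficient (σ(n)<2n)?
deficient

Proper divisors of 1186: sum = 1 + 2 + 593 = 596
Since 596 < 1186, 1186 is deficient.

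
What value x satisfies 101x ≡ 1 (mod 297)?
50

gcd(101, 297) = 1, so the inverse exists.
Extended Euclidean algorithm on (297, 101):
297 = 2 × 101 + 95  ⟹  95 = (1)·297 + (-2)·101
101 = 1 × 95 + 6  ⟹  6 = (-1)·297 + (3)·101
95 = 15 × 6 + 5  ⟹  5 = (16)·297 + (-47)·101
6 = 1 × 5 + 1  ⟹  1 = (-17)·297 + (50)·101
So (50)·101 ≡ 1 (mod 297), i.e. 101^(-1) ≡ 50 (mod 297).
Check: 101 × 50 = 5050 ≡ 1 (mod 297)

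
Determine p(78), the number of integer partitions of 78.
12132164

p(n) counts ways to write n as a sum of positive integers (order ignored).
Euler's pentagonal recurrence: p(k) = p(k-1) + p(k-2) - p(k-5) - p(k-7) + p(k-12) + p(k-15) - ... (offsets j(3j∓1)/2, signs ++--, p(0)=1, p(<0)=0).
DP table for k = 0..77: p(0)=1, p(1)=1, p(2)=2, p(3)=3, p(4)=5, p(5)=7, p(6)=11, p(7)=15, p(8)=22, p(9)=30, p(10)=42, p(11)=56, p(12)=77, p(13)=101, p(14)=135, p(15)=176, p(16)=231, p(17)=297, p(18)=385, p(19)=490, p(20)=627, p(21)=792, p(22)=1002, p(23)=1255, p(24)=1575, p(25)=1958, p(26)=2436, p(27)=3010, p(28)=3718, p(29)=4565, p(30)=5604, p(31)=6842, p(32)=8349, p(33)=10143, p(34)=12310, p(35)=14883, p(36)=17977, p(37)=21637, p(38)=26015, p(39)=31185, p(40)=37338, p(41)=44583, p(42)=53174, p(43)=63261, p(44)=75175, p(45)=89134, p(46)=105558, p(47)=124754, p(48)=147273, p(49)=173525, p(50)=204226, p(51)=239943, p(52)=281589, p(53)=329931, p(54)=386155, p(55)=451276, p(56)=526823, p(57)=614154, p(58)=715220, p(59)=831820, p(60)=966467, p(61)=1121505, p(62)=1300156, p(63)=1505499, p(64)=1741630, p(65)=2012558, p(66)=2323520, p(67)=2679689, p(68)=3087735, p(69)=3554345, p(70)=4087968, p(71)=4697205, p(72)=5392783, p(73)=6185689, p(74)=7089500, p(75)=8118264, p(76)=9289091, p(77)=10619863.
Final step: p(78) = p(77) + p(76) - p(73) - p(71) + p(66) + p(63) - p(56) - p(52) + p(43) + p(38) - p(27) - p(21) + p(8) + p(1)
= 10619863 + 9289091 - 6185689 - 4697205 + 2323520 + 1505499 - 526823 - 281589 + 63261 + 26015 - 3010 - 792 + 22 + 1
= 12132164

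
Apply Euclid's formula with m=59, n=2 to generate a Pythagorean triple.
(3477, 236, 3485)

Euclid's formula: a = m² - n², b = 2mn, c = m² + n²
m = 59, n = 2
a = 59² - 2² = 3481 - 4 = 3477
b = 2 × 59 × 2 = 236
c = 59² + 2² = 3481 + 4 = 3485
Verification: 3477² + 236² = 12089529 + 55696 = 12145225 = 3485² ✓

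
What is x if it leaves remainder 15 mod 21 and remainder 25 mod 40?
225

Using Chinese Remainder Theorem:
M = 21 × 40 = 840
M1 = 40, M2 = 21
y1 = 40^(-1) mod 21 = 10
y2 = 21^(-1) mod 40 = 21
x = (15×40×10 + 25×21×21) mod 840 = 225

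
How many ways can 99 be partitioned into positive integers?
169229875

p(n) counts ways to write n as a sum of positive integers (order ignored).
Euler's pentagonal recurrence: p(k) = p(k-1) + p(k-2) - p(k-5) - p(k-7) + p(k-12) + p(k-15) - ... (offsets j(3j∓1)/2, signs ++--, p(0)=1, p(<0)=0).
DP table for k = 0..98: p(0)=1, p(1)=1, p(2)=2, p(3)=3, p(4)=5, p(5)=7, p(6)=11, p(7)=15, p(8)=22, p(9)=30, p(10)=42, p(11)=56, p(12)=77, p(13)=101, p(14)=135, p(15)=176, p(16)=231, p(17)=297, p(18)=385, p(19)=490, p(20)=627, p(21)=792, p(22)=1002, p(23)=1255, p(24)=1575, p(25)=1958, p(26)=2436, p(27)=3010, p(28)=3718, p(29)=4565, p(30)=5604, p(31)=6842, p(32)=8349, p(33)=10143, p(34)=12310, p(35)=14883, p(36)=17977, p(37)=21637, p(38)=26015, p(39)=31185, p(40)=37338, p(41)=44583, p(42)=53174, p(43)=63261, p(44)=75175, p(45)=89134, p(46)=105558, p(47)=124754, p(48)=147273, p(49)=173525, p(50)=204226, p(51)=239943, p(52)=281589, p(53)=329931, p(54)=386155, p(55)=451276, p(56)=526823, p(57)=614154, p(58)=715220, p(59)=831820, p(60)=966467, p(61)=1121505, p(62)=1300156, p(63)=1505499, p(64)=1741630, p(65)=2012558, p(66)=2323520, p(67)=2679689, p(68)=3087735, p(69)=3554345, p(70)=4087968, p(71)=4697205, p(72)=5392783, p(73)=6185689, p(74)=7089500, p(75)=8118264, p(76)=9289091, p(77)=10619863, p(78)=12132164, p(79)=13848650, p(80)=15796476, p(81)=18004327, p(82)=20506255, p(83)=23338469, p(84)=26543660, p(85)=30167357, p(86)=34262962, p(87)=38887673, p(88)=44108109, p(89)=49995925, p(90)=56634173, p(91)=64112359, p(92)=72533807, p(93)=82010177, p(94)=92669720, p(95)=104651419, p(96)=118114304, p(97)=133230930, p(98)=150198136.
Final step: p(99) = p(98) + p(97) - p(94) - p(92) + p(87) + p(84) - p(77) - p(73) + p(64) + p(59) - p(48) - p(42) + p(29) + p(22) - p(7)
= 150198136 + 133230930 - 92669720 - 72533807 + 38887673 + 26543660 - 10619863 - 6185689 + 1741630 + 831820 - 147273 - 53174 + 4565 + 1002 - 15
= 169229875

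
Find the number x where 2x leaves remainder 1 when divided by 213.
107

gcd(2, 213) = 1, so the inverse exists.
Extended Euclidean algorithm on (213, 2):
213 = 106 × 2 + 1  ⟹  1 = (1)·213 + (-106)·2
So (-106)·2 ≡ 1 (mod 213), i.e. 2^(-1) ≡ -106 ≡ 107 (mod 213).
Check: 2 × 107 = 214 ≡ 1 (mod 213)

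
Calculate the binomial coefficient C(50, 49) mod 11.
6

Using Lucas' theorem:
Write n=50 and k=49 in base 11:
n in base 11: [4, 6]
k in base 11: [4, 5]
C(50,49) mod 11 = ∏ C(n_i, k_i) mod 11
Digit binomials (mod 11): C(4,4) = 1; C(6,5) = 6
Product: 1 × 6 = 6 ≡ 6 (mod 11)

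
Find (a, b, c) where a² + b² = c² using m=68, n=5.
(4599, 680, 4649)

Euclid's formula: a = m² - n², b = 2mn, c = m² + n²
m = 68, n = 5
a = 68² - 5² = 4624 - 25 = 4599
b = 2 × 68 × 5 = 680
c = 68² + 5² = 4624 + 25 = 4649
Verification: 4599² + 680² = 21150801 + 462400 = 21613201 = 4649² ✓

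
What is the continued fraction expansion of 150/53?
[2; 1, 4, 1, 8]

Euclidean algorithm steps:
150 = 2 × 53 + 44
53 = 1 × 44 + 9
44 = 4 × 9 + 8
9 = 1 × 8 + 1
8 = 8 × 1 + 0
Continued fraction: [2; 1, 4, 1, 8]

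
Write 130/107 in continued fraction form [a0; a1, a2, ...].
[1; 4, 1, 1, 1, 7]

Euclidean algorithm steps:
130 = 1 × 107 + 23
107 = 4 × 23 + 15
23 = 1 × 15 + 8
15 = 1 × 8 + 7
8 = 1 × 7 + 1
7 = 7 × 1 + 0
Continued fraction: [1; 4, 1, 1, 1, 7]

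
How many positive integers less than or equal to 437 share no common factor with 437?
396

437 = 19 × 23
φ(n) = n × ∏(1 - 1/p) for each prime p dividing n
φ(437) = 437 × (1 - 1/19) × (1 - 1/23) = 396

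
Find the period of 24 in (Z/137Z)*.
136

137 is prime, so ord(24) divides φ(137) = 136.
Divisors of 136: 1, 2, 4, 8, 17, 34, 68, 136.
Repeated squaring: 24^1 ≡ 24, 24^2 ≡ 28, 24^4 ≡ 99, 24^8 ≡ 74, 24^16 ≡ 133, 24^32 ≡ 16, 24^64 ≡ 119, 24^128 ≡ 50 (mod 137).
Test 24^d mod 137 for each divisor d in increasing order:
24^1 ≡ 24
24^2 ≡ 28
24^4 ≡ 99
24^8 ≡ 74
24^17 = 24^16·24^1 ≡ 41
24^34 = 24^32·24^2 ≡ 37
24^68 = 24^64·24^4 ≡ 136
24^136 = 24^128·24^8 ≡ 1  ← first divisor giving 1
The order is 136.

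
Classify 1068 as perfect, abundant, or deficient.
abundant

Proper divisors of 1068: sum = 1 + 2 + 3 + 4 + 6 + 12 + 89 + 178 + 267 + 356 + 534 = 1452
Since 1452 > 1068, 1068 is abundant.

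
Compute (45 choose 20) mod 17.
7

Using Lucas' theorem:
Write n=45 and k=20 in base 17:
n in base 17: [2, 11]
k in base 17: [1, 3]
C(45,20) mod 17 = ∏ C(n_i, k_i) mod 17
Digit binomials (mod 17): C(2,1) = 2; C(11,3) = 165 ≡ 12
Product: 2 × 12 = 24 ≡ 7 (mod 17)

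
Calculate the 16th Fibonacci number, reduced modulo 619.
368

Matrix identity: Q^n = [[F_(n+1), F_n], [F_n, F_(n-1)]] with Q = [[1,1],[1,0]].
n = 16 = 10000₂. Square-and-multiply, entries mod 619:
Q^1 = [[1,1],[1,0]]
Q^2 = (Q^1)² = [[2,1],[1,1]]
Q^4 = (Q^2)² = [[5,3],[3,2]]
Q^8 = (Q^4)² = [[34,21],[21,13]]
Q^16 = (Q^8)² = [[359,368],[368,610]]
F_16 mod 619 = Q^16[0][1] = 368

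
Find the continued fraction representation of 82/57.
[1; 2, 3, 1, 1, 3]

Euclidean algorithm steps:
82 = 1 × 57 + 25
57 = 2 × 25 + 7
25 = 3 × 7 + 4
7 = 1 × 4 + 3
4 = 1 × 3 + 1
3 = 3 × 1 + 0
Continued fraction: [1; 2, 3, 1, 1, 3]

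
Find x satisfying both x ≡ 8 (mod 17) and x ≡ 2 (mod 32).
450

Using Chinese Remainder Theorem:
M = 17 × 32 = 544
M1 = 32, M2 = 17
y1 = 32^(-1) mod 17 = 8
y2 = 17^(-1) mod 32 = 17
x = (8×32×8 + 2×17×17) mod 544 = 450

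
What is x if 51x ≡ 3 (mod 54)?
x ≡ 17 (mod 18)

gcd(51, 54) = 3, which divides 3, so solutions exist.
Divide through by 3: 17x ≡ 1 (mod 18).
Find 17^(-1) mod 18 by the extended Euclidean algorithm:
18 = 1 × 17 + 1  ⟹  1 = (1)·18 + (-1)·17
So (-1)·17 ≡ 1 (mod 18), i.e. 17^(-1) ≡ -1 ≡ 17 (mod 18).
x ≡ 17 × 1 = 17 ≡ 17 (mod 18).
Check: 51 × 17 = 867 ≡ 3 (mod 54).
x ≡ 17 (mod 18), giving 3 solutions mod 54.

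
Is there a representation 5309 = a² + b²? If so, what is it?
50² + 53² (a=50, b=53)

Factorization: 5309 = 5309
By Fermat: n is sum of two squares iff every prime p ≡ 3 (mod 4) appears to even power.
All primes ≡ 3 (mod 4) appear to even power.
Search a = 0, 1, 2, … for 5309 - a² a perfect square: first hit at a = 50: 5309 - 2500 = 2809 = 53².
5309 = 50² + 53² = 2500 + 2809 ✓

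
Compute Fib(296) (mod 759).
228

Matrix identity: Q^n = [[F_(n+1), F_n], [F_n, F_(n-1)]] with Q = [[1,1],[1,0]].
n = 296 = 100101000₂. Square-and-multiply, entries mod 759:
Q^1 = [[1,1],[1,0]]
Q^2 = (Q^1)² = [[2,1],[1,1]]
Q^4 = (Q^2)² = [[5,3],[3,2]]
Q^9 = (Q^4)²·Q = [[55,34],[34,21]]
Q^18 = (Q^9)² = [[386,307],[307,79]]
Q^37 = (Q^18)²·Q = [[428,365],[365,63]]
Q^74 = (Q^37)² = [[665,91],[91,574]]
Q^148 = (Q^74)² = [[419,417],[417,2]]
Q^296 = (Q^148)² = [[310,228],[228,82]]
F_296 mod 759 = Q^296[0][1] = 228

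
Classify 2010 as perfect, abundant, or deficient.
abundant

Proper divisors of 2010: sum = 1 + 2 + 3 + 5 + 6 + 10 + 15 + 30 + 67 + 134 + 201 + 335 + 402 + 670 + 1005 = 2886
Since 2886 > 2010, 2010 is abundant.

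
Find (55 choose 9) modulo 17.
0

Using Lucas' theorem:
Write n=55 and k=9 in base 17:
n in base 17: [3, 4]
k in base 17: [0, 9]
C(55,9) mod 17 = ∏ C(n_i, k_i) mod 17
Digit binomials (mod 17): C(3,0) = 1; C(4,9) = 0 (k_i > n_i)
Product: 1 × 0 = 0 ≡ 0 (mod 17)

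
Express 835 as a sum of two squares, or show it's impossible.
Not possible

Factorization: 835 = 5 × 167
By Fermat: n is sum of two squares iff every prime p ≡ 3 (mod 4) appears to even power.
Prime(s) ≡ 3 (mod 4) with odd exponent: [(167, 1)]
Therefore 835 cannot be expressed as a² + b².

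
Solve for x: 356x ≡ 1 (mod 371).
272

gcd(356, 371) = 1, so the inverse exists.
Extended Euclidean algorithm on (371, 356):
371 = 1 × 356 + 15  ⟹  15 = (1)·371 + (-1)·356
356 = 23 × 15 + 11  ⟹  11 = (-23)·371 + (24)·356
15 = 1 × 11 + 4  ⟹  4 = (24)·371 + (-25)·356
11 = 2 × 4 + 3  ⟹  3 = (-71)·371 + (74)·356
4 = 1 × 3 + 1  ⟹  1 = (95)·371 + (-99)·356
So (-99)·356 ≡ 1 (mod 371), i.e. 356^(-1) ≡ -99 ≡ 272 (mod 371).
Check: 356 × 272 = 96832 ≡ 1 (mod 371)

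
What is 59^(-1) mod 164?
139

gcd(59, 164) = 1, so the inverse exists.
Extended Euclidean algorithm on (164, 59):
164 = 2 × 59 + 46  ⟹  46 = (1)·164 + (-2)·59
59 = 1 × 46 + 13  ⟹  13 = (-1)·164 + (3)·59
46 = 3 × 13 + 7  ⟹  7 = (4)·164 + (-11)·59
13 = 1 × 7 + 6  ⟹  6 = (-5)·164 + (14)·59
7 = 1 × 6 + 1  ⟹  1 = (9)·164 + (-25)·59
So (-25)·59 ≡ 1 (mod 164), i.e. 59^(-1) ≡ -25 ≡ 139 (mod 164).
Check: 59 × 139 = 8201 ≡ 1 (mod 164)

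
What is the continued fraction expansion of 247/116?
[2; 7, 1, 2, 1, 3]

Euclidean algorithm steps:
247 = 2 × 116 + 15
116 = 7 × 15 + 11
15 = 1 × 11 + 4
11 = 2 × 4 + 3
4 = 1 × 3 + 1
3 = 3 × 1 + 0
Continued fraction: [2; 7, 1, 2, 1, 3]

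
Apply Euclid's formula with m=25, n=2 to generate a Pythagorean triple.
(621, 100, 629)

Euclid's formula: a = m² - n², b = 2mn, c = m² + n²
m = 25, n = 2
a = 25² - 2² = 625 - 4 = 621
b = 2 × 25 × 2 = 100
c = 25² + 2² = 625 + 4 = 629
Verification: 621² + 100² = 385641 + 10000 = 395641 = 629² ✓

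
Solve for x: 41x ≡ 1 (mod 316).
185

gcd(41, 316) = 1, so the inverse exists.
Extended Euclidean algorithm on (316, 41):
316 = 7 × 41 + 29  ⟹  29 = (1)·316 + (-7)·41
41 = 1 × 29 + 12  ⟹  12 = (-1)·316 + (8)·41
29 = 2 × 12 + 5  ⟹  5 = (3)·316 + (-23)·41
12 = 2 × 5 + 2  ⟹  2 = (-7)·316 + (54)·41
5 = 2 × 2 + 1  ⟹  1 = (17)·316 + (-131)·41
So (-131)·41 ≡ 1 (mod 316), i.e. 41^(-1) ≡ -131 ≡ 185 (mod 316).
Check: 41 × 185 = 7585 ≡ 1 (mod 316)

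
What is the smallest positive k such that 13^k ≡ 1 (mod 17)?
4

17 is prime, so ord(13) divides φ(17) = 16.
Divisors of 16: 1, 2, 4, 8, 16.
Repeated squaring: 13^1 ≡ 13, 13^2 ≡ 16, 13^4 ≡ 1, 13^8 ≡ 1, 13^16 ≡ 1 (mod 17).
Test 13^d mod 17 for each divisor d in increasing order:
13^1 ≡ 13
13^2 ≡ 16
13^4 ≡ 1  ← first divisor giving 1
The order is 4.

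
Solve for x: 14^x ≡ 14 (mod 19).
1

Baby-step giant-step with step n = ⌈√19⌉ = 5.
Baby steps 14^j mod 19 (j:value) for j=0..4: 0:1, 1:14, 2:6, 3:8, 4:17.
h = 14 is already in the table at j=1, so x = 1.
Check: 14^1 ≡ 14 (mod 19).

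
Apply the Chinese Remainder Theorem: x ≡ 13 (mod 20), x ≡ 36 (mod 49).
673

Using Chinese Remainder Theorem:
M = 20 × 49 = 980
M1 = 49, M2 = 20
y1 = 49^(-1) mod 20 = 9
y2 = 20^(-1) mod 49 = 27
x = (13×49×9 + 36×20×27) mod 980 = 673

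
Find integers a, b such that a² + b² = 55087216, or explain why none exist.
Not possible

Factorization: 55087216 = 2^4 × 151^3
By Fermat: n is sum of two squares iff every prime p ≡ 3 (mod 4) appears to even power.
Prime(s) ≡ 3 (mod 4) with odd exponent: [(151, 3)]
Therefore 55087216 cannot be expressed as a² + b².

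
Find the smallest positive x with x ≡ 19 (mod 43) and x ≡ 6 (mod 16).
406

Using Chinese Remainder Theorem:
M = 43 × 16 = 688
M1 = 16, M2 = 43
y1 = 16^(-1) mod 43 = 35
y2 = 43^(-1) mod 16 = 3
x = (19×16×35 + 6×43×3) mod 688 = 406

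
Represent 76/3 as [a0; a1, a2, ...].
[25; 3]

Euclidean algorithm steps:
76 = 25 × 3 + 1
3 = 3 × 1 + 0
Continued fraction: [25; 3]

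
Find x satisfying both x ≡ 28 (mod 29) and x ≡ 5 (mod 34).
753

Using Chinese Remainder Theorem:
M = 29 × 34 = 986
M1 = 34, M2 = 29
y1 = 34^(-1) mod 29 = 6
y2 = 29^(-1) mod 34 = 27
x = (28×34×6 + 5×29×27) mod 986 = 753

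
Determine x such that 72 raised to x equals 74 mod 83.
47

Baby-step giant-step with step n = ⌈√83⌉ = 10.
Baby steps 72^j mod 83 (j:value) for j=0..9: 0:1, 1:72, 2:38, 3:80, 4:33, 5:52, 6:9, 7:67, 8:10, 9:56.
Giant-step multiplier: 72^(-10) ≡ 72^(82-10) = 72^72 ≡ 64 (mod 83).
Giant steps γ_i = 74·64^i mod 83: γ_0=74, γ_1=5, γ_2=71, γ_3=62, γ_4=67 (in table at j=7).
x = i·n + j = 4·10 + 7 = 47.
Check: 72^47 ≡ 74 (mod 83).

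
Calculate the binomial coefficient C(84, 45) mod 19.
10

Using Lucas' theorem:
Write n=84 and k=45 in base 19:
n in base 19: [4, 8]
k in base 19: [2, 7]
C(84,45) mod 19 = ∏ C(n_i, k_i) mod 19
Digit binomials (mod 19): C(4,2) = 6; C(8,7) = 8
Product: 6 × 8 = 48 ≡ 10 (mod 19)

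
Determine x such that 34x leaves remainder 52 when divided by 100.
x ≡ 28 (mod 50)

gcd(34, 100) = 2, which divides 52, so solutions exist.
Divide through by 2: 17x ≡ 26 (mod 50).
Find 17^(-1) mod 50 by the extended Euclidean algorithm:
50 = 2 × 17 + 16  ⟹  16 = (1)·50 + (-2)·17
17 = 1 × 16 + 1  ⟹  1 = (-1)·50 + (3)·17
So (3)·17 ≡ 1 (mod 50), i.e. 17^(-1) ≡ 3 (mod 50).
x ≡ 3 × 26 = 78 ≡ 28 (mod 50).
Check: 34 × 28 = 952 ≡ 52 (mod 100).
x ≡ 28 (mod 50), giving 2 solutions mod 100.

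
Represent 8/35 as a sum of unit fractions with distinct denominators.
1/5 + 1/35

Greedy algorithm:
8/35: ceiling(35/8) = 5, use 1/5
1/35: ceiling(35/1) = 35, use 1/35
Result: 8/35 = 1/5 + 1/35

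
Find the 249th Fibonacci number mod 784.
594

Matrix identity: Q^n = [[F_(n+1), F_n], [F_n, F_(n-1)]] with Q = [[1,1],[1,0]].
n = 249 = 11111001₂. Square-and-multiply, entries mod 784:
Q^1 = [[1,1],[1,0]]
Q^3 = (Q^1)²·Q = [[3,2],[2,1]]
Q^7 = (Q^3)²·Q = [[21,13],[13,8]]
Q^15 = (Q^7)²·Q = [[203,610],[610,377]]
Q^31 = (Q^15)²·Q = [[357,141],[141,216]]
Q^62 = (Q^31)² = [[722,41],[41,681]]
Q^124 = (Q^62)² = [[37,291],[291,530]]
Q^249 = (Q^124)²·Q = [[167,594],[594,357]]
F_249 mod 784 = Q^249[0][1] = 594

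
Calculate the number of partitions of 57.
614154

p(n) counts ways to write n as a sum of positive integers (order ignored).
Euler's pentagonal recurrence: p(k) = p(k-1) + p(k-2) - p(k-5) - p(k-7) + p(k-12) + p(k-15) - ... (offsets j(3j∓1)/2, signs ++--, p(0)=1, p(<0)=0).
DP table for k = 0..56: p(0)=1, p(1)=1, p(2)=2, p(3)=3, p(4)=5, p(5)=7, p(6)=11, p(7)=15, p(8)=22, p(9)=30, p(10)=42, p(11)=56, p(12)=77, p(13)=101, p(14)=135, p(15)=176, p(16)=231, p(17)=297, p(18)=385, p(19)=490, p(20)=627, p(21)=792, p(22)=1002, p(23)=1255, p(24)=1575, p(25)=1958, p(26)=2436, p(27)=3010, p(28)=3718, p(29)=4565, p(30)=5604, p(31)=6842, p(32)=8349, p(33)=10143, p(34)=12310, p(35)=14883, p(36)=17977, p(37)=21637, p(38)=26015, p(39)=31185, p(40)=37338, p(41)=44583, p(42)=53174, p(43)=63261, p(44)=75175, p(45)=89134, p(46)=105558, p(47)=124754, p(48)=147273, p(49)=173525, p(50)=204226, p(51)=239943, p(52)=281589, p(53)=329931, p(54)=386155, p(55)=451276, p(56)=526823.
Final step: p(57) = p(56) + p(55) - p(52) - p(50) + p(45) + p(42) - p(35) - p(31) + p(22) + p(17) - p(6) - p(0)
= 526823 + 451276 - 281589 - 204226 + 89134 + 53174 - 14883 - 6842 + 1002 + 297 - 11 - 1
= 614154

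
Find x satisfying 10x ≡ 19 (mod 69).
x ≡ 64 (mod 69)

gcd(10, 69) = 1, which divides 19, so solutions exist.
Find 10^(-1) mod 69 by the extended Euclidean algorithm:
69 = 6 × 10 + 9  ⟹  9 = (1)·69 + (-6)·10
10 = 1 × 9 + 1  ⟹  1 = (-1)·69 + (7)·10
So (7)·10 ≡ 1 (mod 69), i.e. 10^(-1) ≡ 7 (mod 69).
x ≡ 7 × 19 = 133 ≡ 64 (mod 69).
Check: 10 × 64 = 640 ≡ 19 (mod 69).
Unique solution: x ≡ 64 (mod 69)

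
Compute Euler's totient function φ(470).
184

470 = 2 × 5 × 47
φ(n) = n × ∏(1 - 1/p) for each prime p dividing n
φ(470) = 470 × (1 - 1/2) × (1 - 1/5) × (1 - 1/47) = 184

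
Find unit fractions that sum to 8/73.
1/10 + 1/105 + 1/15330

Greedy algorithm:
8/73: ceiling(73/8) = 10, use 1/10
7/730: ceiling(730/7) = 105, use 1/105
1/15330: ceiling(15330/1) = 15330, use 1/15330
Result: 8/73 = 1/10 + 1/105 + 1/15330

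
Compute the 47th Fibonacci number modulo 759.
277

Matrix identity: Q^n = [[F_(n+1), F_n], [F_n, F_(n-1)]] with Q = [[1,1],[1,0]].
n = 47 = 101111₂. Square-and-multiply, entries mod 759:
Q^1 = [[1,1],[1,0]]
Q^2 = (Q^1)² = [[2,1],[1,1]]
Q^5 = (Q^2)²·Q = [[8,5],[5,3]]
Q^11 = (Q^5)²·Q = [[144,89],[89,55]]
Q^23 = (Q^11)²·Q = [[69,574],[574,254]]
Q^47 = (Q^23)²·Q = [[483,277],[277,206]]
F_47 mod 759 = Q^47[0][1] = 277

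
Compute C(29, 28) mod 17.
12

Using Lucas' theorem:
Write n=29 and k=28 in base 17:
n in base 17: [1, 12]
k in base 17: [1, 11]
C(29,28) mod 17 = ∏ C(n_i, k_i) mod 17
Digit binomials (mod 17): C(1,1) = 1; C(12,11) = 12
Product: 1 × 12 = 12 ≡ 12 (mod 17)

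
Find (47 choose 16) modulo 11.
0

Using Lucas' theorem:
Write n=47 and k=16 in base 11:
n in base 11: [4, 3]
k in base 11: [1, 5]
C(47,16) mod 11 = ∏ C(n_i, k_i) mod 11
Digit binomials (mod 11): C(4,1) = 4; C(3,5) = 0 (k_i > n_i)
Product: 4 × 0 = 0 ≡ 0 (mod 11)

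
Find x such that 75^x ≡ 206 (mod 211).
141

Baby-step giant-step with step n = ⌈√211⌉ = 15.
Baby steps 75^j mod 211 (j:value) for j=0..14: 0:1, 1:75, 2:139, 3:86, 4:120, 5:138, 6:11, 7:192, 8:52, 9:102, 10:54, 11:41, 12:121, 13:2, 14:150.
Giant-step multiplier: 75^(-15) ≡ 75^(210-15) = 75^195 ≡ 63 (mod 211).
Giant steps γ_i = 206·63^i mod 211: γ_0=206, γ_1=107, γ_2=200, γ_3=151, γ_4=18, γ_5=79, γ_6=124, γ_7=5, γ_8=104, γ_9=11 (in table at j=6).
x = i·n + j = 9·15 + 6 = 141.
Check: 75^141 ≡ 206 (mod 211).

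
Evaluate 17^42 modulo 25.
14

Repeated squaring. Binary of 42 = 101010.
17^1 ≡ 17 (mod 25); 17^2 ≡ 14 (mod 25); 17^4 ≡ 21 (mod 25); 17^8 ≡ 16 (mod 25); 17^16 ≡ 6 (mod 25); 17^32 ≡ 11 (mod 25)
17^42 = 17^2 × 17^8 × 17^32 ≡ 14 (mod 25)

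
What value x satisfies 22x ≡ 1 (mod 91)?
29

gcd(22, 91) = 1, so the inverse exists.
Extended Euclidean algorithm on (91, 22):
91 = 4 × 22 + 3  ⟹  3 = (1)·91 + (-4)·22
22 = 7 × 3 + 1  ⟹  1 = (-7)·91 + (29)·22
So (29)·22 ≡ 1 (mod 91), i.e. 22^(-1) ≡ 29 (mod 91).
Check: 22 × 29 = 638 ≡ 1 (mod 91)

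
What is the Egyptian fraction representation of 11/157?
1/15 + 1/295 + 1/138945

Greedy algorithm:
11/157: ceiling(157/11) = 15, use 1/15
8/2355: ceiling(2355/8) = 295, use 1/295
1/138945: ceiling(138945/1) = 138945, use 1/138945
Result: 11/157 = 1/15 + 1/295 + 1/138945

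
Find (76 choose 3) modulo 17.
5

Using Lucas' theorem:
Write n=76 and k=3 in base 17:
n in base 17: [4, 8]
k in base 17: [0, 3]
C(76,3) mod 17 = ∏ C(n_i, k_i) mod 17
Digit binomials (mod 17): C(4,0) = 1; C(8,3) = 56 ≡ 5
Product: 1 × 5 = 5 ≡ 5 (mod 17)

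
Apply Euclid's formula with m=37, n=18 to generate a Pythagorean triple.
(1045, 1332, 1693)

Euclid's formula: a = m² - n², b = 2mn, c = m² + n²
m = 37, n = 18
a = 37² - 18² = 1369 - 324 = 1045
b = 2 × 37 × 18 = 1332
c = 37² + 18² = 1369 + 324 = 1693
Verification: 1045² + 1332² = 1092025 + 1774224 = 2866249 = 1693² ✓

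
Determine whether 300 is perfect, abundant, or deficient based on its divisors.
abundant

Proper divisors of 300: sum = 1 + 2 + 3 + 4 + 5 + 6 + 10 + 12 + ... + 60 + 75 + 100 + 150 (17 divisors) = 568
Since 568 > 300, 300 is abundant.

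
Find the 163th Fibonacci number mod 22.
13

Matrix identity: Q^n = [[F_(n+1), F_n], [F_n, F_(n-1)]] with Q = [[1,1],[1,0]].
n = 163 = 10100011₂. Square-and-multiply, entries mod 22:
Q^1 = [[1,1],[1,0]]
Q^2 = (Q^1)² = [[2,1],[1,1]]
Q^5 = (Q^2)²·Q = [[8,5],[5,3]]
Q^10 = (Q^5)² = [[1,11],[11,12]]
Q^20 = (Q^10)² = [[12,11],[11,1]]
Q^40 = (Q^20)² = [[1,11],[11,12]]
Q^81 = (Q^40)²·Q = [[1,12],[12,11]]
Q^163 = (Q^81)²·Q = [[3,13],[13,12]]
F_163 mod 22 = Q^163[0][1] = 13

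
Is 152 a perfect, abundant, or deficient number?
deficient

Proper divisors of 152: sum = 1 + 2 + 4 + 8 + 19 + 38 + 76 = 148
Since 148 < 152, 152 is deficient.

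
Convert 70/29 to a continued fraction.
[2; 2, 2, 2, 2]

Euclidean algorithm steps:
70 = 2 × 29 + 12
29 = 2 × 12 + 5
12 = 2 × 5 + 2
5 = 2 × 2 + 1
2 = 2 × 1 + 0
Continued fraction: [2; 2, 2, 2, 2]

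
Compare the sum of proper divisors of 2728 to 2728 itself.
abundant

Proper divisors of 2728: sum = 1 + 2 + 4 + 8 + 11 + 22 + 31 + 44 + 62 + 88 + 124 + 248 + 341 + 682 + 1364 = 3032
Since 3032 > 2728, 2728 is abundant.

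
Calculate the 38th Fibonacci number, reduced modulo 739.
242

Matrix identity: Q^n = [[F_(n+1), F_n], [F_n, F_(n-1)]] with Q = [[1,1],[1,0]].
n = 38 = 100110₂. Square-and-multiply, entries mod 739:
Q^1 = [[1,1],[1,0]]
Q^2 = (Q^1)² = [[2,1],[1,1]]
Q^4 = (Q^2)² = [[5,3],[3,2]]
Q^9 = (Q^4)²·Q = [[55,34],[34,21]]
Q^19 = (Q^9)²·Q = [[114,486],[486,367]]
Q^38 = (Q^19)² = [[149,242],[242,646]]
F_38 mod 739 = Q^38[0][1] = 242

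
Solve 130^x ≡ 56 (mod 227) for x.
191

Baby-step giant-step with step n = ⌈√227⌉ = 16.
Baby steps 130^j mod 227 (j:value) for j=0..15: 0:1, 1:130, 2:102, 3:94, 4:189, 5:54, 6:210, 7:60, 8:82, 9:218, 10:192, 11:217, 12:62, 13:115, 14:195, 15:153.
Giant-step multiplier: 130^(-16) ≡ 130^(226-16) = 130^210 ≡ 161 (mod 227).
Giant steps γ_i = 56·161^i mod 227: γ_0=56, γ_1=163, γ_2=138, γ_3=199, γ_4=32, γ_5=158, γ_6=14, γ_7=211, γ_8=148, γ_9=220, γ_10=8, γ_11=153 (in table at j=15).
x = i·n + j = 11·16 + 15 = 191.
Check: 130^191 ≡ 56 (mod 227).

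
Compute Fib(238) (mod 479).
283

Matrix identity: Q^n = [[F_(n+1), F_n], [F_n, F_(n-1)]] with Q = [[1,1],[1,0]].
n = 238 = 11101110₂. Square-and-multiply, entries mod 479:
Q^1 = [[1,1],[1,0]]
Q^3 = (Q^1)²·Q = [[3,2],[2,1]]
Q^7 = (Q^3)²·Q = [[21,13],[13,8]]
Q^14 = (Q^7)² = [[131,377],[377,233]]
Q^29 = (Q^14)²·Q = [[17,262],[262,234]]
Q^59 = (Q^29)²·Q = [[96,436],[436,139]]
Q^119 = (Q^59)²·Q = [[2,48],[48,433]]
Q^238 = (Q^119)² = [[392,283],[283,109]]
F_238 mod 479 = Q^238[0][1] = 283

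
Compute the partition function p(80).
15796476

p(n) counts ways to write n as a sum of positive integers (order ignored).
Euler's pentagonal recurrence: p(k) = p(k-1) + p(k-2) - p(k-5) - p(k-7) + p(k-12) + p(k-15) - ... (offsets j(3j∓1)/2, signs ++--, p(0)=1, p(<0)=0).
DP table for k = 0..79: p(0)=1, p(1)=1, p(2)=2, p(3)=3, p(4)=5, p(5)=7, p(6)=11, p(7)=15, p(8)=22, p(9)=30, p(10)=42, p(11)=56, p(12)=77, p(13)=101, p(14)=135, p(15)=176, p(16)=231, p(17)=297, p(18)=385, p(19)=490, p(20)=627, p(21)=792, p(22)=1002, p(23)=1255, p(24)=1575, p(25)=1958, p(26)=2436, p(27)=3010, p(28)=3718, p(29)=4565, p(30)=5604, p(31)=6842, p(32)=8349, p(33)=10143, p(34)=12310, p(35)=14883, p(36)=17977, p(37)=21637, p(38)=26015, p(39)=31185, p(40)=37338, p(41)=44583, p(42)=53174, p(43)=63261, p(44)=75175, p(45)=89134, p(46)=105558, p(47)=124754, p(48)=147273, p(49)=173525, p(50)=204226, p(51)=239943, p(52)=281589, p(53)=329931, p(54)=386155, p(55)=451276, p(56)=526823, p(57)=614154, p(58)=715220, p(59)=831820, p(60)=966467, p(61)=1121505, p(62)=1300156, p(63)=1505499, p(64)=1741630, p(65)=2012558, p(66)=2323520, p(67)=2679689, p(68)=3087735, p(69)=3554345, p(70)=4087968, p(71)=4697205, p(72)=5392783, p(73)=6185689, p(74)=7089500, p(75)=8118264, p(76)=9289091, p(77)=10619863, p(78)=12132164, p(79)=13848650.
Final step: p(80) = p(79) + p(78) - p(75) - p(73) + p(68) + p(65) - p(58) - p(54) + p(45) + p(40) - p(29) - p(23) + p(10) + p(3)
= 13848650 + 12132164 - 8118264 - 6185689 + 3087735 + 2012558 - 715220 - 386155 + 89134 + 37338 - 4565 - 1255 + 42 + 3
= 15796476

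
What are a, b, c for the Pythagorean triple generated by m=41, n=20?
(1281, 1640, 2081)

Euclid's formula: a = m² - n², b = 2mn, c = m² + n²
m = 41, n = 20
a = 41² - 20² = 1681 - 400 = 1281
b = 2 × 41 × 20 = 1640
c = 41² + 20² = 1681 + 400 = 2081
Verification: 1281² + 1640² = 1640961 + 2689600 = 4330561 = 2081² ✓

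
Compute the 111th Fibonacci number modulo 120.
34

Matrix identity: Q^n = [[F_(n+1), F_n], [F_n, F_(n-1)]] with Q = [[1,1],[1,0]].
n = 111 = 1101111₂. Square-and-multiply, entries mod 120:
Q^1 = [[1,1],[1,0]]
Q^3 = (Q^1)²·Q = [[3,2],[2,1]]
Q^6 = (Q^3)² = [[13,8],[8,5]]
Q^13 = (Q^6)²·Q = [[17,113],[113,24]]
Q^27 = (Q^13)²·Q = [[51,98],[98,73]]
Q^55 = (Q^27)²·Q = [[117,85],[85,32]]
Q^111 = (Q^55)²·Q = [[99,34],[34,65]]
F_111 mod 120 = Q^111[0][1] = 34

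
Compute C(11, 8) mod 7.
4

Using Lucas' theorem:
Write n=11 and k=8 in base 7:
n in base 7: [1, 4]
k in base 7: [1, 1]
C(11,8) mod 7 = ∏ C(n_i, k_i) mod 7
Digit binomials (mod 7): C(1,1) = 1; C(4,1) = 4
Product: 1 × 4 = 4 ≡ 4 (mod 7)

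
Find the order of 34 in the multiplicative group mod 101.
100

101 is prime, so ord(34) divides φ(101) = 100.
Divisors of 100: 1, 2, 4, 5, 10, 20, 25, 50, 100.
Repeated squaring: 34^1 ≡ 34, 34^2 ≡ 45, 34^4 ≡ 5, 34^8 ≡ 25, 34^16 ≡ 19, 34^32 ≡ 58, 34^64 ≡ 31 (mod 101).
Test 34^d mod 101 for each divisor d in increasing order:
34^1 ≡ 34
34^2 ≡ 45
34^4 ≡ 5
34^5 = 34^4·34^1 ≡ 69
34^10 = 34^8·34^2 ≡ 14
34^20 = 34^16·34^4 ≡ 95
34^25 = 34^16·34^8·34^1 ≡ 91
34^50 = 34^32·34^16·34^2 ≡ 100
34^100 = 34^64·34^32·34^4 ≡ 1  ← first divisor giving 1
The order is 100.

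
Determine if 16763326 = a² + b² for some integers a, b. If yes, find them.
Not possible

Factorization: 16763326 = 2 × 17 × 79^3
By Fermat: n is sum of two squares iff every prime p ≡ 3 (mod 4) appears to even power.
Prime(s) ≡ 3 (mod 4) with odd exponent: [(79, 3)]
Therefore 16763326 cannot be expressed as a² + b².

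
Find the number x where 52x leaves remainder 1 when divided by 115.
73

gcd(52, 115) = 1, so the inverse exists.
Extended Euclidean algorithm on (115, 52):
115 = 2 × 52 + 11  ⟹  11 = (1)·115 + (-2)·52
52 = 4 × 11 + 8  ⟹  8 = (-4)·115 + (9)·52
11 = 1 × 8 + 3  ⟹  3 = (5)·115 + (-11)·52
8 = 2 × 3 + 2  ⟹  2 = (-14)·115 + (31)·52
3 = 1 × 2 + 1  ⟹  1 = (19)·115 + (-42)·52
So (-42)·52 ≡ 1 (mod 115), i.e. 52^(-1) ≡ -42 ≡ 73 (mod 115).
Check: 52 × 73 = 3796 ≡ 1 (mod 115)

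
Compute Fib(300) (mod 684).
144

Matrix identity: Q^n = [[F_(n+1), F_n], [F_n, F_(n-1)]] with Q = [[1,1],[1,0]].
n = 300 = 100101100₂. Square-and-multiply, entries mod 684:
Q^1 = [[1,1],[1,0]]
Q^2 = (Q^1)² = [[2,1],[1,1]]
Q^4 = (Q^2)² = [[5,3],[3,2]]
Q^9 = (Q^4)²·Q = [[55,34],[34,21]]
Q^18 = (Q^9)² = [[77,532],[532,229]]
Q^37 = (Q^18)²·Q = [[305,305],[305,0]]
Q^75 = (Q^37)²·Q = [[3,2],[2,1]]
Q^150 = (Q^75)² = [[13,8],[8,5]]
Q^300 = (Q^150)² = [[233,144],[144,89]]
F_300 mod 684 = Q^300[0][1] = 144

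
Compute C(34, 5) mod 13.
4

Using Lucas' theorem:
Write n=34 and k=5 in base 13:
n in base 13: [2, 8]
k in base 13: [0, 5]
C(34,5) mod 13 = ∏ C(n_i, k_i) mod 13
Digit binomials (mod 13): C(2,0) = 1; C(8,5) = 56 ≡ 4
Product: 1 × 4 = 4 ≡ 4 (mod 13)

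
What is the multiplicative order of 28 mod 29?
2

29 is prime, so ord(28) divides φ(29) = 28.
Divisors of 28: 1, 2, 4, 7, 14, 28.
Repeated squaring: 28^1 ≡ 28, 28^2 ≡ 1, 28^4 ≡ 1, 28^8 ≡ 1, 28^16 ≡ 1 (mod 29).
Test 28^d mod 29 for each divisor d in increasing order:
28^1 ≡ 28
28^2 ≡ 1  ← first divisor giving 1
The order is 2.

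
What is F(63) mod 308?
134

Matrix identity: Q^n = [[F_(n+1), F_n], [F_n, F_(n-1)]] with Q = [[1,1],[1,0]].
n = 63 = 111111₂. Square-and-multiply, entries mod 308:
Q^1 = [[1,1],[1,0]]
Q^3 = (Q^1)²·Q = [[3,2],[2,1]]
Q^7 = (Q^3)²·Q = [[21,13],[13,8]]
Q^15 = (Q^7)²·Q = [[63,302],[302,69]]
Q^31 = (Q^15)²·Q = [[133,1],[1,132]]
Q^63 = (Q^31)²·Q = [[91,134],[134,265]]
F_63 mod 308 = Q^63[0][1] = 134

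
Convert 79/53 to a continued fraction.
[1; 2, 26]

Euclidean algorithm steps:
79 = 1 × 53 + 26
53 = 2 × 26 + 1
26 = 26 × 1 + 0
Continued fraction: [1; 2, 26]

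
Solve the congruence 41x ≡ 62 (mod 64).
x ≡ 14 (mod 64)

gcd(41, 64) = 1, which divides 62, so solutions exist.
Find 41^(-1) mod 64 by the extended Euclidean algorithm:
64 = 1 × 41 + 23  ⟹  23 = (1)·64 + (-1)·41
41 = 1 × 23 + 18  ⟹  18 = (-1)·64 + (2)·41
23 = 1 × 18 + 5  ⟹  5 = (2)·64 + (-3)·41
18 = 3 × 5 + 3  ⟹  3 = (-7)·64 + (11)·41
5 = 1 × 3 + 2  ⟹  2 = (9)·64 + (-14)·41
3 = 1 × 2 + 1  ⟹  1 = (-16)·64 + (25)·41
So (25)·41 ≡ 1 (mod 64), i.e. 41^(-1) ≡ 25 (mod 64).
x ≡ 25 × 62 = 1550 ≡ 14 (mod 64).
Check: 41 × 14 = 574 ≡ 62 (mod 64).
Unique solution: x ≡ 14 (mod 64)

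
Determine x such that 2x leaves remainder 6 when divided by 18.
x ≡ 3 (mod 9)

gcd(2, 18) = 2, which divides 6, so solutions exist.
Divide through by 2: x ≡ 3 (mod 9).
The coefficient of x is now 1, so x ≡ 3 (mod 9).
Check: 2 × 3 = 6 ≡ 6 (mod 18).
x ≡ 3 (mod 9), giving 2 solutions mod 18.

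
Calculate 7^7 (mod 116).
59

Repeated squaring. Binary of 7 = 111.
7^1 ≡ 7 (mod 116); 7^2 ≡ 49 (mod 116); 7^4 ≡ 81 (mod 116)
7^7 = 7^1 × 7^2 × 7^4 ≡ 59 (mod 116)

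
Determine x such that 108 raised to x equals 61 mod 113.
66

Baby-step giant-step with step n = ⌈√113⌉ = 11.
Baby steps 108^j mod 113 (j:value) for j=0..10: 0:1, 1:108, 2:25, 3:101, 4:60, 5:39, 6:31, 7:71, 8:97, 9:80, 10:52.
Giant-step multiplier: 108^(-11) ≡ 108^(112-11) = 108^101 ≡ 103 (mod 113).
Giant steps γ_i = 61·103^i mod 113: γ_0=61, γ_1=68, γ_2=111, γ_3=20, γ_4=26, γ_5=79, γ_6=1 (in table at j=0).
x = i·n + j = 6·11 + 0 = 66.
Check: 108^66 ≡ 61 (mod 113).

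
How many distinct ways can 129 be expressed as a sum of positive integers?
4835271870

p(n) counts ways to write n as a sum of positive integers (order ignored).
Euler's pentagonal recurrence: p(k) = p(k-1) + p(k-2) - p(k-5) - p(k-7) + p(k-12) + p(k-15) - ... (offsets j(3j∓1)/2, signs ++--, p(0)=1, p(<0)=0).
DP table for k = 0..128: p(0)=1, p(1)=1, p(2)=2, p(3)=3, p(4)=5, p(5)=7, p(6)=11, p(7)=15, p(8)=22, p(9)=30, p(10)=42, p(11)=56, p(12)=77, p(13)=101, p(14)=135, p(15)=176, p(16)=231, p(17)=297, p(18)=385, p(19)=490, p(20)=627, p(21)=792, p(22)=1002, p(23)=1255, p(24)=1575, p(25)=1958, p(26)=2436, p(27)=3010, p(28)=3718, p(29)=4565, p(30)=5604, p(31)=6842, p(32)=8349, p(33)=10143, p(34)=12310, p(35)=14883, p(36)=17977, p(37)=21637, p(38)=26015, p(39)=31185, p(40)=37338, p(41)=44583, p(42)=53174, p(43)=63261, p(44)=75175, p(45)=89134, p(46)=105558, p(47)=124754, p(48)=147273, p(49)=173525, p(50)=204226, p(51)=239943, p(52)=281589, p(53)=329931, p(54)=386155, p(55)=451276, p(56)=526823, p(57)=614154, p(58)=715220, p(59)=831820, p(60)=966467, p(61)=1121505, p(62)=1300156, p(63)=1505499, p(64)=1741630, p(65)=2012558, p(66)=2323520, p(67)=2679689, p(68)=3087735, p(69)=3554345, p(70)=4087968, p(71)=4697205, p(72)=5392783, p(73)=6185689, p(74)=7089500, p(75)=8118264, p(76)=9289091, p(77)=10619863, p(78)=12132164, p(79)=13848650, p(80)=15796476, p(81)=18004327, p(82)=20506255, p(83)=23338469, p(84)=26543660, p(85)=30167357, p(86)=34262962, p(87)=38887673, p(88)=44108109, p(89)=49995925, p(90)=56634173, p(91)=64112359, p(92)=72533807, p(93)=82010177, p(94)=92669720, p(95)=104651419, p(96)=118114304, p(97)=133230930, p(98)=150198136, p(99)=169229875, p(100)=190569292, p(101)=214481126, p(102)=241265379, p(103)=271248950, p(104)=304801365, p(105)=342325709, p(106)=384276336, p(107)=431149389, p(108)=483502844, p(109)=541946240, p(110)=607163746, p(111)=679903203, p(112)=761002156, p(113)=851376628, p(114)=952050665, p(115)=1064144451, p(116)=1188908248, p(117)=1327710076, p(118)=1482074143, p(119)=1653668665, p(120)=1844349560, p(121)=2056148051, p(122)=2291320912, p(123)=2552338241, p(124)=2841940500, p(125)=3163127352, p(126)=3519222692, p(127)=3913864295, p(128)=4351078600.
Final step: p(129) = p(128) + p(127) - p(124) - p(122) + p(117) + p(114) - p(107) - p(103) + p(94) + p(89) - p(78) - p(72) + p(59) + p(52) - p(37) - p(29) + p(12) + p(3)
= 4351078600 + 3913864295 - 2841940500 - 2291320912 + 1327710076 + 952050665 - 431149389 - 271248950 + 92669720 + 49995925 - 12132164 - 5392783 + 831820 + 281589 - 21637 - 4565 + 77 + 3
= 4835271870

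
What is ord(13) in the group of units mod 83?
82

83 is prime, so ord(13) divides φ(83) = 82.
Divisors of 82: 1, 2, 41, 82.
Repeated squaring: 13^1 ≡ 13, 13^2 ≡ 3, 13^4 ≡ 9, 13^8 ≡ 81, 13^16 ≡ 4, 13^32 ≡ 16, 13^64 ≡ 7 (mod 83).
Test 13^d mod 83 for each divisor d in increasing order:
13^1 ≡ 13
13^2 ≡ 3
13^41 = 13^32·13^8·13^1 ≡ 82
13^82 = 13^64·13^16·13^2 ≡ 1  ← first divisor giving 1
The order is 82.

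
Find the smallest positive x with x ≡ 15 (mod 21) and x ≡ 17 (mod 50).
267

Using Chinese Remainder Theorem:
M = 21 × 50 = 1050
M1 = 50, M2 = 21
y1 = 50^(-1) mod 21 = 8
y2 = 21^(-1) mod 50 = 31
x = (15×50×8 + 17×21×31) mod 1050 = 267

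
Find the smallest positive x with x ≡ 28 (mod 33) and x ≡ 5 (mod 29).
556

Using Chinese Remainder Theorem:
M = 33 × 29 = 957
M1 = 29, M2 = 33
y1 = 29^(-1) mod 33 = 8
y2 = 33^(-1) mod 29 = 22
x = (28×29×8 + 5×33×22) mod 957 = 556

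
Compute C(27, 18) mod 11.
0

Using Lucas' theorem:
Write n=27 and k=18 in base 11:
n in base 11: [2, 5]
k in base 11: [1, 7]
C(27,18) mod 11 = ∏ C(n_i, k_i) mod 11
Digit binomials (mod 11): C(2,1) = 2; C(5,7) = 0 (k_i > n_i)
Product: 2 × 0 = 0 ≡ 0 (mod 11)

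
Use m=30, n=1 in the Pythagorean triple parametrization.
(899, 60, 901)

Euclid's formula: a = m² - n², b = 2mn, c = m² + n²
m = 30, n = 1
a = 30² - 1² = 900 - 1 = 899
b = 2 × 30 × 1 = 60
c = 30² + 1² = 900 + 1 = 901
Verification: 899² + 60² = 808201 + 3600 = 811801 = 901² ✓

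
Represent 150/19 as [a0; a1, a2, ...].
[7; 1, 8, 2]

Euclidean algorithm steps:
150 = 7 × 19 + 17
19 = 1 × 17 + 2
17 = 8 × 2 + 1
2 = 2 × 1 + 0
Continued fraction: [7; 1, 8, 2]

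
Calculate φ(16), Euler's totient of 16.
8

16 = 2^4
φ(n) = n × ∏(1 - 1/p) for each prime p dividing n
φ(16) = 16 × (1 - 1/2) = 8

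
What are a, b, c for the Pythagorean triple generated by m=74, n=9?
(5395, 1332, 5557)

Euclid's formula: a = m² - n², b = 2mn, c = m² + n²
m = 74, n = 9
a = 74² - 9² = 5476 - 81 = 5395
b = 2 × 74 × 9 = 1332
c = 74² + 9² = 5476 + 81 = 5557
Verification: 5395² + 1332² = 29106025 + 1774224 = 30880249 = 5557² ✓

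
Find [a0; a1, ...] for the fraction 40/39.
[1; 39]

Euclidean algorithm steps:
40 = 1 × 39 + 1
39 = 39 × 1 + 0
Continued fraction: [1; 39]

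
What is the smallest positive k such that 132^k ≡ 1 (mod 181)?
3

181 is prime, so ord(132) divides φ(181) = 180.
Divisors of 180: 1, 2, 3, 4, 5, 6, 9, 10, 12, 15, 18, 20, 30, 36, 45, 60, 90, 180.
Repeated squaring: 132^1 ≡ 132, 132^2 ≡ 48, 132^4 ≡ 132, 132^8 ≡ 48, 132^16 ≡ 132, 132^32 ≡ 48, 132^64 ≡ 132, 132^128 ≡ 48 (mod 181).
Test 132^d mod 181 for each divisor d in increasing order:
132^1 ≡ 132
132^2 ≡ 48
132^3 = 132^2·132^1 ≡ 1  ← first divisor giving 1
The order is 3.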